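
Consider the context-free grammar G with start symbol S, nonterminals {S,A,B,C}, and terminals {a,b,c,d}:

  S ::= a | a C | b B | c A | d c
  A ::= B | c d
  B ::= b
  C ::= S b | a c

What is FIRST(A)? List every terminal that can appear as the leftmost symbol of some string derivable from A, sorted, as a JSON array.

Compute FIRST by fixpoint:
[1]
  A via A→c d: +{c}
  B via B→b: +{b}
  C via C→a c: +{a}
  S via S→a: +{a}
  S via S→b B: +{b}
  S via S→c A: +{c}
  S via S→d c: +{d}
  FIRST(S)={a,b,c,d}  FIRST(A)={c}  FIRST(B)={b}  FIRST(C)={a}
[2]
  A via A→B: +{b}
  C via C→S b: +{b,c,d}
  FIRST(S)={a,b,c,d}  FIRST(A)={b,c}  FIRST(B)={b}  FIRST(C)={a,b,c,d}
[3] (no change)
  FIRST(S)={a,b,c,d}  FIRST(A)={b,c}  FIRST(B)={b}  FIRST(C)={a,b,c,d}

FIRST(A) = ["b", "c"]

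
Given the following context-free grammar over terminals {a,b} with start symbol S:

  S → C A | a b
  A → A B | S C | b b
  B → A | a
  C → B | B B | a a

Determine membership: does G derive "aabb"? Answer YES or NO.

Convert to CNF:
  S -> C A | T1 T0
  A -> A B | S C | T0 T0
  B -> A B | S C | T0 T0 | a
  C -> A B | B B | S C | T0 T0 | T1 T1 | a
  T0 -> b
  T1 -> a

CYK fill:
  T[0,0] 'a' = {B,C,T1}  orig:{B,C}
  T[1,1] 'a' = {B,C,T1}  orig:{B,C}
  T[2,2] 'b' = {T0}  orig:{}
  T[3,3] 'b' = {T0}  orig:{}
  T[0,1] 'aa' = {C}
  T[1,2] 'ab' = {S}
  T[2,3] 'bb' = {A,B,C}
  T[0,2] 'aab' = ∅
  T[1,3] 'abb' = {C,S}
  T[0,3] 'aabb' = {S}

S ∈ T[0,3] ⇒ YES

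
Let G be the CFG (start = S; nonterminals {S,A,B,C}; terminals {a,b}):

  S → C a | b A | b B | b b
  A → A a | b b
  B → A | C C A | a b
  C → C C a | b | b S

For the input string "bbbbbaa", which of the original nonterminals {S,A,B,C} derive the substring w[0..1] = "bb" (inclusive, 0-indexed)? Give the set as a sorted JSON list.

Convert to CNF:
  S -> C T0 | T1 A | T1 B | T1 T1
  A -> A T0 | T1 T1
  B -> A T0 | C X2 | T0 T1 | T1 T1
  C -> C X3 | T1 S | b
  T0 -> a
  T1 -> b
  X2 -> C A
  X3 -> C T0

Fill CYK table bottom-up, restricted to cells inside w[0..1]:
  [0..0]={C,T1}  "b"  orig:{C}
  [1..1]={C,T1}  "b"  orig:{C}
  [0..1]={A,B,S}  "bb"

Original NTs in T[0,1] deriving "bb": ["A", "B", "S"]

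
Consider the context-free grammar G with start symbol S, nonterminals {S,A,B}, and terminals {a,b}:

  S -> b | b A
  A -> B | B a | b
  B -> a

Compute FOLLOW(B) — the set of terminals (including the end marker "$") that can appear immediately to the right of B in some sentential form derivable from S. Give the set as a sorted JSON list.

FIRST iteration:
iter 1:
  A via A→b: +{b}
  B via B→a: +{a}
  S via S→b: +{b}
  FIRST[S]={b}  FIRST[A]={b}  FIRST[B]={a}
iter 2:
  A via A→B: +{a}
  FIRST[S]={b}  FIRST[A]={a,b}  FIRST[B]={a}
iter 3: (no change)
  FIRST[S]={b}  FIRST[A]={a,b}  FIRST[B]={a}

FOLLOW sets:
seed FOLLOW(S) with $
pass 1:
  A→B a: FOLLOW(B) ⊇ FIRST(a) = {a}; new: +{a}
  S→b A: FOLLOW(A) ⊇ FOLLOW(S) ⊇ {$}; new: +{$}
  S: {$}  A: {$}  B: {a}
pass 2:
  A→B: FOLLOW(B) ⊇ FOLLOW(A) ⊇ {$}; new: +{$}
  S: {$}  A: {$}  B: {$,a}
pass 3: done
  S: {$}  A: {$}  B: {$,a}

FOLLOW(B) = ["$", "a"]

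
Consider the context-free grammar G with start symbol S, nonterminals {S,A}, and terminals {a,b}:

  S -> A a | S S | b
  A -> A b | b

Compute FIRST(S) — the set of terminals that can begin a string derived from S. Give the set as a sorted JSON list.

Compute FIRST by fixpoint:
pass 1:
  A via A→b: +{b}
  S via S→A a: +{b}
  FIRST(S)={b}  FIRST(A)={b}
pass 2: (stable)
  FIRST(S)={b}  FIRST(A)={b}

FIRST(S) = ["b"]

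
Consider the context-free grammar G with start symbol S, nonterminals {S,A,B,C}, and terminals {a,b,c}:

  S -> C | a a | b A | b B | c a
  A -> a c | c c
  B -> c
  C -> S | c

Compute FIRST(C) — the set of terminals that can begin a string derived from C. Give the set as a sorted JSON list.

FIRST iteration:
pass 1:
  A via A→a c: +{a}
  A via A→c c: +{c}
  B via B→c: +{c}
  C via C→c: +{c}
  S via S→C: +{c}
  S via S→a a: +{a}
  S via S→b A: +{b}
  FIRST[S]={a,b,c}  FIRST[A]={a,c}  FIRST[B]={c}  FIRST[C]={c}
pass 2:
  C via C→S: +{a,b}
  FIRST[S]={a,b,c}  FIRST[A]={a,c}  FIRST[B]={c}  FIRST[C]={a,b,c}
pass 3: done
  FIRST[S]={a,b,c}  FIRST[A]={a,c}  FIRST[B]={c}  FIRST[C]={a,b,c}

FIRST(C) = ["a", "b", "c"]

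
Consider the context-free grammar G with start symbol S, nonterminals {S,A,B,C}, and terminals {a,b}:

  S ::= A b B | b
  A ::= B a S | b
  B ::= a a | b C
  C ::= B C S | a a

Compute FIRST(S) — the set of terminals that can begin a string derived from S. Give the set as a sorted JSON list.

Compute FIRST by fixpoint:
iter 1:
  A via A→b: +{b}
  B via B→a a: +{a}
  B via B→b C: +{b}
  C via C→B C S: +{a,b}
  S via S→A b B: +{b}
  FIRST[S]={b}  FIRST[A]={b}  FIRST[B]={a,b}  FIRST[C]={a,b}
iter 2:
  A via A→B a S: +{a}
  S via S→A b B: +{a}
  FIRST[S]={a,b}  FIRST[A]={a,b}  FIRST[B]={a,b}  FIRST[C]={a,b}
iter 3: (stable)
  FIRST[S]={a,b}  FIRST[A]={a,b}  FIRST[B]={a,b}  FIRST[C]={a,b}

FIRST(S) = ["a", "b"]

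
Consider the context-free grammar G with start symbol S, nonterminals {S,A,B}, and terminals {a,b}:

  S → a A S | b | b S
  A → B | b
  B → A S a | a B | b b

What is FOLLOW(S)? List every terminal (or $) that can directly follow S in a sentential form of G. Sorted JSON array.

FIRST iteration:
pass 1:
  A via A→b: +{b}
  B via B→A S a: +{b}
  B via B→a B: +{a}
  S via S→a A S: +{a}
  S via S→b: +{b}
  FIRST[S]={a,b}  FIRST[A]={b}  FIRST[B]={a,b}
pass 2:
  A via A→B: +{a}
  FIRST[S]={a,b}  FIRST[A]={a,b}  FIRST[B]={a,b}
pass 3: done
  FIRST[S]={a,b}  FIRST[A]={a,b}  FIRST[B]={a,b}

FOLLOW sets:
seed FOLLOW(S) with $
[1]
  B→A S a: FOLLOW(A) ⊇ FIRST(S) = {a,b}; new: +{a,b}
  B→A S a: FOLLOW(S) ⊇ FIRST(a) = {a}; new: +{a}
  FOLLOW[S]={$,a}  FOLLOW[A]={a,b}  FOLLOW[B]={}
[2]
  A→B: FOLLOW(B) ⊇ FOLLOW(A) ⊇ {a,b}; new: +{a,b}
  FOLLOW[S]={$,a}  FOLLOW[A]={a,b}  FOLLOW[B]={a,b}
[3] (stable)
  FOLLOW[S]={$,a}  FOLLOW[A]={a,b}  FOLLOW[B]={a,b}

FOLLOW(S) = ["$", "a"]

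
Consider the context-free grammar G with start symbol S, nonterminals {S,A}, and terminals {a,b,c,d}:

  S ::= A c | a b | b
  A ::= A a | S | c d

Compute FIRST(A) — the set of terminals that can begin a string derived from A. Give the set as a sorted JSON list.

FIRST sets, iterate to fixpoint:
iter 1:
  A via A→c d: +{c}
  S via S→A c: +{c}
  S via S→a b: +{a}
  S via S→b: +{b}
  FIRST(S)={a,b,c}  FIRST(A)={c}
iter 2:
  A via A→S: +{a,b}
  FIRST(S)={a,b,c}  FIRST(A)={a,b,c}
iter 3: (stable)
  FIRST(S)={a,b,c}  FIRST(A)={a,b,c}

FIRST(A) = ["a", "b", "c"]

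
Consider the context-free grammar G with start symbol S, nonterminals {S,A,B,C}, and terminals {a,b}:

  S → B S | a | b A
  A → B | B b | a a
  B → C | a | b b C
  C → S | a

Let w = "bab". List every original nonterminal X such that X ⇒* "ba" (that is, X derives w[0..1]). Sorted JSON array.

CNF form of G:
  S -> B S | T0 A | a
  A -> B S | B T0 | T0 A | T0 X2 | T1 T1 | a
  B -> B S | T0 A | T0 X3 | a
  C -> B S | T0 A | a
  T0 -> b
  T1 -> a
  X2 -> T0 C
  X3 -> T0 C

Fill CYK table bottom-up (cells [i..j] with 0 ≤ i ≤ j ≤ 1 only):
  T[0,0] 'b' = {T0}  orig:{}
  T[1,1] 'a' = {A,B,C,S,T1}  orig:{A,B,C,S}
  T[0,1] 'ba' = {A,B,C,S,X2,X3}  orig:{A,B,C,S}

Original NTs in T[0,1] deriving "ba": ["A", "B", "C", "S"]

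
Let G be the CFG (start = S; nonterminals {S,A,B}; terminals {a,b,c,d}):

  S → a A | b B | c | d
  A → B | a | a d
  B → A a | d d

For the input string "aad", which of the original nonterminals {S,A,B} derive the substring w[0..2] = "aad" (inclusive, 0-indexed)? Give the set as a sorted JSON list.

CNF form of G:
  S -> T0 A | T2 B | c | d
  A -> A T0 | T0 T1 | T1 T1 | a
  B -> A T0 | T1 T1
  T0 -> a
  T1 -> d
  T2 -> b

Fill CYK table bottom-up — only the sub-triangle for w[0..2]:
  [0..0]={A,T0}  "a"  orig:{A}
  [1..1]={A,T0}  "a"  orig:{A}
  [2..2]={S,T1}  "d"  orig:{S}
  [0..1]={A,B,S}  "aa"
  [1..2]={A}  "ad"
  [0..2]={S}  "aad"

Original NTs in T[0,2] deriving "aad": ["S"]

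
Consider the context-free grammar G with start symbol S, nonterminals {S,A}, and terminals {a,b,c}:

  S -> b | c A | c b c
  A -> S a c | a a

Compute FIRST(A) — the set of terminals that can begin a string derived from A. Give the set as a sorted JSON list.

FIRST sets, iterate to fixpoint:
pass 1:
  A via A→a a: +{a}
  S via S→b: +{b}
  S via S→c A: +{c}
  FIRST(S)={b,c}  FIRST(A)={a}
pass 2:
  A via A→S a c: +{b,c}
  FIRST(S)={b,c}  FIRST(A)={a,b,c}
pass 3: done
  FIRST(S)={b,c}  FIRST(A)={a,b,c}

FIRST(A) = ["a", "b", "c"]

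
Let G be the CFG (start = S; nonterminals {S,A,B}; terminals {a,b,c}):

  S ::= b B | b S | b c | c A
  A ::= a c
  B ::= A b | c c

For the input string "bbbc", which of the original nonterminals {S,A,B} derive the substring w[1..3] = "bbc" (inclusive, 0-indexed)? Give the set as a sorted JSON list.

Convert to CNF:
  S -> T1 A | T2 B | T2 S | T2 T1
  A -> T0 T1
  B -> A T2 | T1 T1
  T0 -> a
  T1 -> c
  T2 -> b

Fill CYK table bottom-up (cells [i..j] with 1 ≤ i ≤ j ≤ 3 only):
  cell(1,1) b: {T2}  orig:{}
  cell(2,2) b: {T2}  orig:{}
  cell(3,3) c: {T1}  orig:{}
  cell(1,2) bb: ∅
  cell(2,3) bc: {S}
  cell(1,3) bbc: {S}

Original NTs in T[1,3] deriving "bbc": ["S"]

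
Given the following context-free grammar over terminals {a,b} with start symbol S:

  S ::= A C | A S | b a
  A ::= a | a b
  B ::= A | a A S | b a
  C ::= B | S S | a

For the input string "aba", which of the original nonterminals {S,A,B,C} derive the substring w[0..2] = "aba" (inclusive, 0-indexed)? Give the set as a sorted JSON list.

CNF form of G:
  S -> A C | A S | T1 T0
  A -> T0 T1 | a
  B -> T0 T1 | T0 X2 | T1 T0 | a
  C -> S S | T0 T1 | T0 X3 | T1 T0 | a
  T0 -> a
  T1 -> b
  X2 -> A S
  X3 -> A S

Fill CYK table bottom-up — only the sub-triangle for w[0..2]:
  T[0,0] 'a' = {A,B,C,T0}  orig:{A,B,C}
  T[1,1] 'b' = {T1}  orig:{}
  T[2,2] 'a' = {A,B,C,T0}  orig:{A,B,C}
  T[0,1] 'ab' = {A,B,C}
  T[1,2] 'ba' = {B,C,S}
  T[0,2] 'aba' = {S,X2,X3}  orig:{S}

Original NTs in T[0,2] deriving "aba": ["S"]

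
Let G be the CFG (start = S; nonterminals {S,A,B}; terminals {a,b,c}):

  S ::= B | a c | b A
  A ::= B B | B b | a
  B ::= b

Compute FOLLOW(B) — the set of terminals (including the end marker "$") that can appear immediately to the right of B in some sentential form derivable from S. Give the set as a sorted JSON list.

Compute FIRST by fixpoint:
round 1:
  A via A→a: +{a}
  B via B→b: +{b}
  S via S→B: +{b}
  S via S→a c: +{a}
  FIRST(S)={a,b}  FIRST(A)={a}  FIRST(B)={b}
round 2:
  A via A→B B: +{b}
  FIRST(S)={a,b}  FIRST(A)={a,b}  FIRST(B)={b}
round 3: — fixpoint
  FIRST(S)={a,b}  FIRST(A)={a,b}  FIRST(B)={b}

FOLLOW iteration:
initialize: $ ∈ FOLLOW(S)
iter 1:
  A→B B: FOLLOW(B) ⊇ FIRST(B) = {b}; new: +{b}
  S→B: FOLLOW(B) ⊇ FOLLOW(S) ⊇ {$}; new: +{$}
  S→b A: FOLLOW(A) ⊇ FOLLOW(S) ⊇ {$}; new: +{$}
  S: {$}  A: {$}  B: {$,b}
iter 2: done
  S: {$}  A: {$}  B: {$,b}

FOLLOW(B) = ["$", "b"]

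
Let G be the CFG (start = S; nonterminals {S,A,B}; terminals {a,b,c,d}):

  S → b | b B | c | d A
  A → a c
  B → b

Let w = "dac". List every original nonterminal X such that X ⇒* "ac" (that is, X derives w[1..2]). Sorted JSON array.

CNF form of G:
  S -> T2 B | T3 A | b | c
  A -> T0 T1
  B -> b
  T0 -> a
  T1 -> c
  T2 -> b
  T3 -> d

CYK fill, restricted to cells inside w[1..2]:
  T[1,1] 'a' = {T0}  orig:{}
  T[2,2] 'c' = {S,T1}  orig:{S}
  T[1,2] 'ac' = {A}

Original NTs in T[1,2] deriving "ac": ["A"]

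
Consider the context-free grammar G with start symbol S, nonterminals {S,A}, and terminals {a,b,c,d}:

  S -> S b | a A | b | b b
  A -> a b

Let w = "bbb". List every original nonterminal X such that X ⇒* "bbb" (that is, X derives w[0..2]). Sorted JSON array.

Convert to CNF:
  S -> S T1 | T0 A | T1 T1 | b
  A -> T0 T1
  T0 -> a
  T1 -> b

Fill CYK table bottom-up, restricted to cells inside w[0..2]:
  [0..0]={S,T1}  "b"  orig:{S}
  [1..1]={S,T1}  "b"  orig:{S}
  [2..2]={S,T1}  "b"  orig:{S}
  [0..1]={S}  "bb"
  [1..2]={S}  "bb"
  [0..2]={S}  "bbb"

Original NTs in T[0,2] deriving "bbb": ["S"]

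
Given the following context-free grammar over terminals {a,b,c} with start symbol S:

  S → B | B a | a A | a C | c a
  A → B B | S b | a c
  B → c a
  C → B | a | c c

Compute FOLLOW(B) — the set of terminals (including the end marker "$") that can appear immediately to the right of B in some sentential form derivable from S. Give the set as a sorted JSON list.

Compute FIRST by fixpoint:
round 1:
  A via A→a c: +{a}
  B via B→c a: +{c}
  C via C→B: +{c}
  C via C→a: +{a}
  S via S→B: +{c}
  S via S→a A: +{a}
  FIRST[S]={a,c}  FIRST[A]={a}  FIRST[B]={c}  FIRST[C]={a,c}
round 2:
  A via A→B B: +{c}
  FIRST[S]={a,c}  FIRST[A]={a,c}  FIRST[B]={c}  FIRST[C]={a,c}
round 3: done
  FIRST[S]={a,c}  FIRST[A]={a,c}  FIRST[B]={c}  FIRST[C]={a,c}

FOLLOW sets:
seed FOLLOW(S) with $
round 1:
  A→B B: FOLLOW(B) ⊇ FIRST(B) = {c}; new: +{c}
  A→S b: FOLLOW(S) ⊇ FIRST(b) = {b}; new: +{b}
  S→B: FOLLOW(B) ⊇ FOLLOW(S) ⊇ {$,b}; new: +{$,b}
  S→B a: FOLLOW(B) ⊇ FIRST(a) = {a}; new: +{a}
  S→a A: FOLLOW(A) ⊇ FOLLOW(S) ⊇ {$,b}; new: +{$,b}
  S→a C: FOLLOW(C) ⊇ FOLLOW(S) ⊇ {$,b}; new: +{$,b}
  S: {$,b}  A: {$,b}  B: {$,a,b,c}  C: {$,b}
round 2: — fixpoint
  S: {$,b}  A: {$,b}  B: {$,a,b,c}  C: {$,b}

FOLLOW(B) = ["$", "a", "b", "c"]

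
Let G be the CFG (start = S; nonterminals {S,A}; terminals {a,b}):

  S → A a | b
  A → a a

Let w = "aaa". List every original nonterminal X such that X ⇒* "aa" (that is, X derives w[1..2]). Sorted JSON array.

Convert to CNF:
  S -> A T0 | b
  A -> T0 T0
  T0 -> a

CYK table (by increasing span) (cells [i..j] with 1 ≤ i ≤ j ≤ 2 only):
  [1..1]={T0}  "a"  orig:{}
  [2..2]={T0}  "a"  orig:{}
  [1..2]={A}  "aa"

Original NTs in T[1,2] deriving "aa": ["A"]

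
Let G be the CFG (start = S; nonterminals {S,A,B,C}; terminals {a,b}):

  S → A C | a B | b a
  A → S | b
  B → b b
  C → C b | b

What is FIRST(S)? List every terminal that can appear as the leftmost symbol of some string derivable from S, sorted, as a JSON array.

Compute FIRST by fixpoint:
pass 1:
  A via A→b: +{b}
  B via B→b b: +{b}
  C via C→b: +{b}
  S via S→A C: +{b}
  S via S→a B: +{a}
  S: {a,b}  A: {b}  B: {b}  C: {b}
pass 2:
  A via A→S: +{a}
  S: {a,b}  A: {a,b}  B: {b}  C: {b}
pass 3: (stable)
  S: {a,b}  A: {a,b}  B: {b}  C: {b}

FIRST(S) = ["a", "b"]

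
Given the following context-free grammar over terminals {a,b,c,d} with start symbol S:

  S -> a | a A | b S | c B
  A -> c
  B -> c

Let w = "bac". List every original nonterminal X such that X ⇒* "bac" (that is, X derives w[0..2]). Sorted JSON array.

CNF form of G:
  S -> T0 A | T1 S | T2 B | a
  A -> c
  B -> c
  T0 -> a
  T1 -> b
  T2 -> c

CYK fill (cells [i..j] with 0 ≤ i ≤ j ≤ 2 only):
  T[0,0] 'b' = {T1}  orig:{}
  T[1,1] 'a' = {S,T0}  orig:{S}
  T[2,2] 'c' = {A,B,T2}  orig:{A,B}
  T[0,1] 'ba' = {S}
  T[1,2] 'ac' = {S}
  T[0,2] 'bac' = {S}

Original NTs in T[0,2] deriving "bac": ["S"]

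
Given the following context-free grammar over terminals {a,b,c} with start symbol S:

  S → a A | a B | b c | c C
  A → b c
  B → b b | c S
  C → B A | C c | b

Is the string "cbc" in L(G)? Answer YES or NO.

CNF form of G:
  S -> T0 T1 | T1 C | T2 A | T2 B
  A -> T0 T1
  B -> T0 T0 | T1 S
  C -> B A | C T1 | b
  T0 -> b
  T1 -> c
  T2 -> a

CYK table (by increasing span):
  [0..0]={T1}  "c"  orig:{}
  [1..1]={C,T0}  "b"  orig:{C}
  [2..2]={T1}  "c"  orig:{}
  [0..1]={S}  "cb"
  [1..2]={A,C,S}  "bc"
  [0..2]={B,S}  "cbc"

S ∈ T[0,2] ⇒ YES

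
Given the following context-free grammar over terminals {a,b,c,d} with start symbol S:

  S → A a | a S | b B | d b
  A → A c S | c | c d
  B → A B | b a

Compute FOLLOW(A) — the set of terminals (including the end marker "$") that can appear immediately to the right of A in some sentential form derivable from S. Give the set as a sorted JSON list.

FIRST iteration:
iter 1:
  A via A→c: +{c}
  B via B→A B: +{c}
  B via B→b a: +{b}
  S via S→A a: +{c}
  S via S→a S: +{a}
  S via S→b B: +{b}
  S via S→d b: +{d}
  FIRST(S)={a,b,c,d}  FIRST(A)={c}  FIRST(B)={b,c}
iter 2: — fixpoint
  FIRST(S)={a,b,c,d}  FIRST(A)={c}  FIRST(B)={b,c}

FOLLOW iteration:
seed FOLLOW(S) with $
pass 1:
  A→A c S: FOLLOW(A) ⊇ FIRST(c) = {c}; new: +{c}
  A→A c S: FOLLOW(S) ⊇ FOLLOW(A) ⊇ {c}; new: +{c}
  B→A B: FOLLOW(A) ⊇ FIRST(B) = {b,c}; new: +{b}
  S→A a: FOLLOW(A) ⊇ FIRST(a) = {a}; new: +{a}
  S→b B: FOLLOW(B) ⊇ FOLLOW(S) ⊇ {$,c}; new: +{$,c}
  S: {$,c}  A: {a,b,c}  B: {$,c}
pass 2:
  A→A c S: FOLLOW(S) ⊇ FOLLOW(A) ⊇ {a,b,c}; new: +{a,b}
  S→b B: FOLLOW(B) ⊇ FOLLOW(S) ⊇ {$,a,b,c}; new: +{a,b}
  S: {$,a,b,c}  A: {a,b,c}  B: {$,a,b,c}
pass 3: done
  S: {$,a,b,c}  A: {a,b,c}  B: {$,a,b,c}

FOLLOW(A) = ["a", "b", "c"]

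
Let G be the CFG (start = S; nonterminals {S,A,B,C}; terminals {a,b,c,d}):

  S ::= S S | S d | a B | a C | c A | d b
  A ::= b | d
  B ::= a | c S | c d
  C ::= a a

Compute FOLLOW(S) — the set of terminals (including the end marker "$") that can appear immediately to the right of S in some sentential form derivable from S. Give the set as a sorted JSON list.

FIRST iteration:
pass 1:
  A via A→b: +{b}
  A via A→d: +{d}
  B via B→a: +{a}
  B via B→c S: +{c}
  C via C→a a: +{a}
  S via S→a B: +{a}
  S via S→c A: +{c}
  S via S→d b: +{d}
  S: {a,c,d}  A: {b,d}  B: {a,c}  C: {a}
pass 2: (no change)
  S: {a,c,d}  A: {b,d}  B: {a,c}  C: {a}

FOLLOW sets:
seed FOLLOW(S) with $
round 1:
  S→S S: FOLLOW(S) ⊇ FIRST(S) = {a,c,d}; new: +{a,c,d}
  S→a B: FOLLOW(B) ⊇ FOLLOW(S) ⊇ {$,a,c,d}; new: +{$,a,c,d}
  S→a C: FOLLOW(C) ⊇ FOLLOW(S) ⊇ {$,a,c,d}; new: +{$,a,c,d}
  S→c A: FOLLOW(A) ⊇ FOLLOW(S) ⊇ {$,a,c,d}; new: +{$,a,c,d}
  FOLLOW(S)={$,a,c,d}  FOLLOW(A)={$,a,c,d}  FOLLOW(B)={$,a,c,d}  FOLLOW(C)={$,a,c,d}
round 2: — fixpoint
  FOLLOW(S)={$,a,c,d}  FOLLOW(A)={$,a,c,d}  FOLLOW(B)={$,a,c,d}  FOLLOW(C)={$,a,c,d}

FOLLOW(S) = ["$", "a", "c", "d"]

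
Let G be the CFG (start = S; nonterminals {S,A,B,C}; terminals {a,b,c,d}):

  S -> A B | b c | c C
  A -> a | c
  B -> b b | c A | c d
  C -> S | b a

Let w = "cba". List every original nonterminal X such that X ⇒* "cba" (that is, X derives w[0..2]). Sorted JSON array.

CNF form of G:
  S -> A B | T0 T1 | T1 C
  A -> a | c
  B -> T0 T0 | T1 A | T1 T2
  C -> A B | T0 T1 | T0 T3 | T1 C
  T0 -> b
  T1 -> c
  T2 -> d
  T3 -> a

CYK table (by increasing span) — only the sub-triangle for w[0..2]:
  [0..0]={A,T1}  "c"  orig:{A}
  [1..1]={T0}  "b"  orig:{}
  [2..2]={A,T3}  "a"  orig:{A}
  [0..1]=∅  "cb"
  [1..2]={C}  "ba"
  [0..2]={C,S}  "cba"

Original NTs in T[0,2] deriving "cba": ["C", "S"]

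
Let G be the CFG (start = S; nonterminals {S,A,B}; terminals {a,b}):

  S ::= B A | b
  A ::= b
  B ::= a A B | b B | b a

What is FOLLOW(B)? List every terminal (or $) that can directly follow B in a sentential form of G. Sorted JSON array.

FIRST iteration:
round 1:
  A via A→b: +{b}
  B via B→a A B: +{a}
  B via B→b B: +{b}
  S via S→B A: +{a,b}
  FIRST[S]={a,b}  FIRST[A]={b}  FIRST[B]={a,b}
round 2: done
  FIRST[S]={a,b}  FIRST[A]={b}  FIRST[B]={a,b}

FOLLOW sets:
initialize: $ ∈ FOLLOW(S)
round 1:
  B→a A B: FOLLOW(A) ⊇ FIRST(B) = {a,b}; new: +{a,b}
  S→B A: FOLLOW(B) ⊇ FIRST(A) = {b}; new: +{b}
  S→B A: FOLLOW(A) ⊇ FOLLOW(S) ⊇ {$}; new: +{$}
  FOLLOW[S]={$}  FOLLOW[A]={$,a,b}  FOLLOW[B]={b}
round 2: — fixpoint
  FOLLOW[S]={$}  FOLLOW[A]={$,a,b}  FOLLOW[B]={b}

FOLLOW(B) = ["b"]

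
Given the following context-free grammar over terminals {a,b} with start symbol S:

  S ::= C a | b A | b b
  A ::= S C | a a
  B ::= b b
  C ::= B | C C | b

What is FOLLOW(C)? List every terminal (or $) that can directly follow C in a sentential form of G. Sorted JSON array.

FIRST sets, iterate to fixpoint:
iter 1:
  A via A→a a: +{a}
  B via B→b b: +{b}
  C via C→B: +{b}
  S via S→C a: +{b}
  FIRST(S)={b}  FIRST(A)={a}  FIRST(B)={b}  FIRST(C)={b}
iter 2:
  A via A→S C: +{b}
  FIRST(S)={b}  FIRST(A)={a,b}  FIRST(B)={b}  FIRST(C)={b}
iter 3: — fixpoint
  FIRST(S)={b}  FIRST(A)={a,b}  FIRST(B)={b}  FIRST(C)={b}

FOLLOW sets:
seed FOLLOW(S) with $
iter 1:
  A→S C: FOLLOW(S) ⊇ FIRST(C) = {b}; new: +{b}
  C→C C: FOLLOW(C) ⊇ FIRST(C) = {b}; new: +{b}
  S→C a: FOLLOW(C) ⊇ FIRST(a) = {a}; new: +{a}
  S→b A: FOLLOW(A) ⊇ FOLLOW(S) ⊇ {$,b}; new: +{$,b}
  S: {$,b}  A: {$,b}  B: {}  C: {a,b}
iter 2:
  A→S C: FOLLOW(C) ⊇ FOLLOW(A) ⊇ {$,b}; new: +{$}
  C→B: FOLLOW(B) ⊇ FOLLOW(C) ⊇ {$,a,b}; new: +{$,a,b}
  S: {$,b}  A: {$,b}  B: {$,a,b}  C: {$,a,b}
iter 3: (stable)
  S: {$,b}  A: {$,b}  B: {$,a,b}  C: {$,a,b}

FOLLOW(C) = ["$", "a", "b"]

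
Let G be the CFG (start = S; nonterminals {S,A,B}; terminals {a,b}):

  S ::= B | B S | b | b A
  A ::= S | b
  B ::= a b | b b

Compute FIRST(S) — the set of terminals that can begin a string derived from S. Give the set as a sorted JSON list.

Compute FIRST by fixpoint:
[1]
  A via A→b: +{b}
  B via B→a b: +{a}
  B via B→b b: +{b}
  S via S→B: +{a,b}
  FIRST[S]={a,b}  FIRST[A]={b}  FIRST[B]={a,b}
[2]
  A via A→S: +{a}
  FIRST[S]={a,b}  FIRST[A]={a,b}  FIRST[B]={a,b}
[3] — fixpoint
  FIRST[S]={a,b}  FIRST[A]={a,b}  FIRST[B]={a,b}

FIRST(S) = ["a", "b"]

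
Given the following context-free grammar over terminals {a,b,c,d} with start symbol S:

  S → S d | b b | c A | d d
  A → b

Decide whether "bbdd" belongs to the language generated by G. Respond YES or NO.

Convert to CNF:
  S -> S T0 | T0 T0 | T1 T1 | T2 A
  A -> b
  T0 -> d
  T1 -> b
  T2 -> c

CYK table (by increasing span):
  T[0,0] 'b' = {A,T1}  orig:{A}
  T[1,1] 'b' = {A,T1}  orig:{A}
  T[2,2] 'd' = {T0}  orig:{}
  T[3,3] 'd' = {T0}  orig:{}
  T[0,1] 'bb' = {S}
  T[1,2] 'bd' = ∅
  T[2,3] 'dd' = {S}
  T[0,2] 'bbd' = {S}
  T[1,3] 'bdd' = ∅
  T[0,3] 'bbdd' = {S}

S ∈ T[0,3] ⇒ YES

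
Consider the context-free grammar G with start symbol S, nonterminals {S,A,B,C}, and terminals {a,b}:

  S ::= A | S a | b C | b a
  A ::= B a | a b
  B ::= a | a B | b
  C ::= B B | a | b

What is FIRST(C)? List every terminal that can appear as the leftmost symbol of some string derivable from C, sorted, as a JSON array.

Compute FIRST by fixpoint:
[1]
  A via A→a b: +{a}
  B via B→a: +{a}
  B via B→b: +{b}
  C via C→B B: +{a,b}
  S via S→A: +{a}
  S via S→b C: +{b}
  S: {a,b}  A: {a}  B: {a,b}  C: {a,b}
[2]
  A via A→B a: +{b}
  S: {a,b}  A: {a,b}  B: {a,b}  C: {a,b}
[3] done
  S: {a,b}  A: {a,b}  B: {a,b}  C: {a,b}

FIRST(C) = ["a", "b"]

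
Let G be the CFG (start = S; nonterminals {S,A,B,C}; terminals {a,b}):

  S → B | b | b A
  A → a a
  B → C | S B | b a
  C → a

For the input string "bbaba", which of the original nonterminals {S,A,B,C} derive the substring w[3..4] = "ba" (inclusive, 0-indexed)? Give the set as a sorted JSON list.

CNF form of G:
  S -> S B | T1 A | T1 T0 | a | b
  A -> T0 T0
  B -> S B | T1 T0 | a
  C -> a
  T0 -> a
  T1 -> b

CYK fill — only the sub-triangle for w[3..4]:
  cell(3,3) b: {S,T1}  orig:{S}
  cell(4,4) a: {B,C,S,T0}  orig:{B,C,S}
  cell(3,4) ba: {B,S}

Original NTs in T[3,4] deriving "ba": ["B", "S"]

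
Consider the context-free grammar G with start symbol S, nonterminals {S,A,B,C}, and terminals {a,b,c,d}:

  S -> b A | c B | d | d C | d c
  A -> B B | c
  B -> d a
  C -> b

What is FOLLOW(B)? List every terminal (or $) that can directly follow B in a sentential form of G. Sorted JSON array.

FIRST iteration:
iter 1:
  A via A→c: +{c}
  B via B→d a: +{d}
  C via C→b: +{b}
  S via S→b A: +{b}
  S via S→c B: +{c}
  S via S→d: +{d}
  FIRST[S]={b,c,d}  FIRST[A]={c}  FIRST[B]={d}  FIRST[C]={b}
iter 2:
  A via A→B B: +{d}
  FIRST[S]={b,c,d}  FIRST[A]={c,d}  FIRST[B]={d}  FIRST[C]={b}
iter 3: done
  FIRST[S]={b,c,d}  FIRST[A]={c,d}  FIRST[B]={d}  FIRST[C]={b}

Compute FOLLOW by fixpoint:
FOLLOW(S) := {$}
[1]
  A→B B: FOLLOW(B) ⊇ FIRST(B) = {d}; new: +{d}
  S→b A: FOLLOW(A) ⊇ FOLLOW(S) ⊇ {$}; new: +{$}
  S→c B: FOLLOW(B) ⊇ FOLLOW(S) ⊇ {$}; new: +{$}
  S→d C: FOLLOW(C) ⊇ FOLLOW(S) ⊇ {$}; new: +{$}
  S: {$}  A: {$}  B: {$,d}  C: {$}
[2] — fixpoint
  S: {$}  A: {$}  B: {$,d}  C: {$}

FOLLOW(B) = ["$", "d"]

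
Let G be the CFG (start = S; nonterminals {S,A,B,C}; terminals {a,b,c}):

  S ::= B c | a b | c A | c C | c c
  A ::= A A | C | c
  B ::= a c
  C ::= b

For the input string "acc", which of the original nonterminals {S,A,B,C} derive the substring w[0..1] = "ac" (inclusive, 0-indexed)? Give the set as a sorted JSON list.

Convert to CNF:
  S -> B T1 | T0 T2 | T1 A | T1 C | T1 T1
  A -> A A | b | c
  B -> T0 T1
  C -> b
  T0 -> a
  T1 -> c
  T2 -> b

CYK fill, restricted to cells inside w[0..1]:
  [0..0]={T0}  "a"  orig:{}
  [1..1]={A,T1}  "c"  orig:{A}
  [0..1]={B}  "ac"

Original NTs in T[0,1] deriving "ac": ["B"]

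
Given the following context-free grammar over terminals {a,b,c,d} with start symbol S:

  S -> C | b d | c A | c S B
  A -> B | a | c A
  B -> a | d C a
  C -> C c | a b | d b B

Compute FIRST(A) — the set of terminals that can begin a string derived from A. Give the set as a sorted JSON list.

Compute FIRST by fixpoint:
[1]
  A via A→a: +{a}
  A via A→c A: +{c}
  B via B→a: +{a}
  B via B→d C a: +{d}
  C via C→a b: +{a}
  C via C→d b B: +{d}
  S via S→C: +{a,d}
  S via S→b d: +{b}
  S via S→c A: +{c}
  FIRST[S]={a,b,c,d}  FIRST[A]={a,c}  FIRST[B]={a,d}  FIRST[C]={a,d}
[2]
  A via A→B: +{d}
  FIRST[S]={a,b,c,d}  FIRST[A]={a,c,d}  FIRST[B]={a,d}  FIRST[C]={a,d}
[3] done
  FIRST[S]={a,b,c,d}  FIRST[A]={a,c,d}  FIRST[B]={a,d}  FIRST[C]={a,d}

FIRST(A) = ["a", "c", "d"]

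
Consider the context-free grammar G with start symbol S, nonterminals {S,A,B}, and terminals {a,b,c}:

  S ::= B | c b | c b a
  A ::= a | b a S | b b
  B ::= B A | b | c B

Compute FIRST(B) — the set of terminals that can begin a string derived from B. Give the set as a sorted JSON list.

Compute FIRST by fixpoint:
[1]
  A via A→a: +{a}
  A via A→b a S: +{b}
  B via B→b: +{b}
  B via B→c B: +{c}
  S via S→B: +{b,c}
  S: {b,c}  A: {a,b}  B: {b,c}
[2] — fixpoint
  S: {b,c}  A: {a,b}  B: {b,c}

FIRST(B) = ["b", "c"]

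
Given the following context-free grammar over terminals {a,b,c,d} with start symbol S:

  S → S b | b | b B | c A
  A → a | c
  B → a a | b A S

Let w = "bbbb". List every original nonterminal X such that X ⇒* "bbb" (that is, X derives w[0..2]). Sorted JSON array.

Convert to CNF:
  S -> S T1 | T1 B | T2 A | b
  A -> a | c
  B -> T0 T0 | T1 X3
  T0 -> a
  T1 -> b
  T2 -> c
  X3 -> A S

Fill CYK table bottom-up, restricted to cells inside w[0..2]:
  [0..0]={S,T1}  "b"  orig:{S}
  [1..1]={S,T1}  "b"  orig:{S}
  [2..2]={S,T1}  "b"  orig:{S}
  [0..1]={S}  "bb"
  [1..2]={S}  "bb"
  [0..2]={S}  "bbb"

Original NTs in T[0,2] deriving "bbb": ["S"]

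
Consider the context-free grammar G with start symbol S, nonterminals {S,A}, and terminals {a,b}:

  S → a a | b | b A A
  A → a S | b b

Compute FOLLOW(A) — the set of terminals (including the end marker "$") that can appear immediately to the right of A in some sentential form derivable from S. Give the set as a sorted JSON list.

FIRST sets, iterate to fixpoint:
round 1:
  A via A→a S: +{a}
  A via A→b b: +{b}
  S via S→a a: +{a}
  S via S→b: +{b}
  S: {a,b}  A: {a,b}
round 2: done
  S: {a,b}  A: {a,b}

FOLLOW iteration:
FOLLOW(S) := {$}
round 1:
  S→b A A: FOLLOW(A) ⊇ FIRST(A) = {a,b}; new: +{a,b}
  S→b A A: FOLLOW(A) ⊇ FOLLOW(S) ⊇ {$}; new: +{$}
  FOLLOW(S)={$}  FOLLOW(A)={$,a,b}
round 2:
  A→a S: FOLLOW(S) ⊇ FOLLOW(A) ⊇ {$,a,b}; new: +{a,b}
  FOLLOW(S)={$,a,b}  FOLLOW(A)={$,a,b}
round 3: (no change)
  FOLLOW(S)={$,a,b}  FOLLOW(A)={$,a,b}

FOLLOW(A) = ["$", "a", "b"]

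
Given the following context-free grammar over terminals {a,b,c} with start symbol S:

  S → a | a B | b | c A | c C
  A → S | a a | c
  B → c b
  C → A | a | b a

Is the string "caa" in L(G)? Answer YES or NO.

Convert to CNF:
  S -> T0 B | T1 A | T1 C | a | b
  A -> T0 B | T0 T0 | T1 A | T1 C | a | b | c
  B -> T1 T2
  C -> T0 B | T0 T0 | T1 A | T1 C | T2 T0 | a | b | c
  T0 -> a
  T1 -> c
  T2 -> b

Fill CYK table bottom-up:
  T[0,0] 'c' = {A,C,T1}  orig:{A,C}
  T[1,1] 'a' = {A,C,S,T0}  orig:{A,C,S}
  T[2,2] 'a' = {A,C,S,T0}  orig:{A,C,S}
  T[0,1] 'ca' = {A,C,S}
  T[1,2] 'aa' = {A,C}
  T[0,2] 'caa' = {A,C,S}

S ∈ T[0,2] ⇒ YES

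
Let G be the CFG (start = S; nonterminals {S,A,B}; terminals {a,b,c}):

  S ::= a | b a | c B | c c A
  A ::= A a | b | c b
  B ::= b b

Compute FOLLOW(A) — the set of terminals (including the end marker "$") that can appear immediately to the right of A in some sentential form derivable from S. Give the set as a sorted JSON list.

Compute FIRST by fixpoint:
iter 1:
  A via A→b: +{b}
  A via A→c b: +{c}
  B via B→b b: +{b}
  S via S→a: +{a}
  S via S→b a: +{b}
  S via S→c B: +{c}
  FIRST(S)={a,b,c}  FIRST(A)={b,c}  FIRST(B)={b}
iter 2: (stable)
  FIRST(S)={a,b,c}  FIRST(A)={b,c}  FIRST(B)={b}

Compute FOLLOW by fixpoint:
initialize: $ ∈ FOLLOW(S)
[1]
  A→A a: FOLLOW(A) ⊇ FIRST(a) = {a}; new: +{a}
  S→c B: FOLLOW(B) ⊇ FOLLOW(S) ⊇ {$}; new: +{$}
  S→c c A: FOLLOW(A) ⊇ FOLLOW(S) ⊇ {$}; new: +{$}
  FOLLOW[S]={$}  FOLLOW[A]={$,a}  FOLLOW[B]={$}
[2] — fixpoint
  FOLLOW[S]={$}  FOLLOW[A]={$,a}  FOLLOW[B]={$}

FOLLOW(A) = ["$", "a"]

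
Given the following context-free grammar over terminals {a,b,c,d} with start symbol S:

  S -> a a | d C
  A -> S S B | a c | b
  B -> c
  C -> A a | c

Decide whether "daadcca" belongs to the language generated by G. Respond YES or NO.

CNF form of G:
  S -> T0 T0 | T2 C
  A -> S X3 | T0 T1 | b
  B -> c
  C -> A T0 | c
  T0 -> a
  T1 -> c
  T2 -> d
  X3 -> S B

CYK fill:
  cell(0,0) d: {T2}  orig:{}
  cell(1,1) a: {T0}  orig:{}
  cell(2,2) a: {T0}  orig:{}
  cell(3,3) d: {T2}  orig:{}
  cell(4,4) c: {B,C,T1}  orig:{B,C}
  cell(5,5) c: {B,C,T1}  orig:{B,C}
  cell(6,6) a: {T0}  orig:{}
  cell(0,1) da: ∅
  cell(1,2) aa: {S}
  cell(2,3) ad: ∅
  cell(3,4) dc: {S}
  cell(4,5) cc: ∅
  cell(5,6) ca: ∅
  cell(0,2) daa: ∅
  cell(1,3) aad: ∅
  cell(2,4) adc: ∅
  cell(3,5) dcc: {X3}  orig:{}
  cell(4,6) cca: ∅
  cell(0,3) daad: ∅
  cell(1,4) aadc: ∅
  cell(2,5) adcc: ∅
  cell(3,6) dcca: ∅
  cell(0,4) daadc: ∅
  cell(1,5) aadcc: {A}
  cell(2,6) adcca: ∅
  cell(0,5) daadcc: ∅
  cell(1,6) aadcca: {C}
  cell(0,6) daadcca: {S}

S ∈ T[0,6] ⇒ YES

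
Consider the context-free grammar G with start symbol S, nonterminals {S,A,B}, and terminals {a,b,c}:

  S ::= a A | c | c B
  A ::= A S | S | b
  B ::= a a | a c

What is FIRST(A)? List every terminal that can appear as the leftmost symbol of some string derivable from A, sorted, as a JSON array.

FIRST sets, iterate to fixpoint:
iter 1:
  A via A→b: +{b}
  B via B→a a: +{a}
  S via S→a A: +{a}
  S via S→c: +{c}
  FIRST(S)={a,c}  FIRST(A)={b}  FIRST(B)={a}
iter 2:
  A via A→S: +{a,c}
  FIRST(S)={a,c}  FIRST(A)={a,b,c}  FIRST(B)={a}
iter 3: done
  FIRST(S)={a,c}  FIRST(A)={a,b,c}  FIRST(B)={a}

FIRST(A) = ["a", "b", "c"]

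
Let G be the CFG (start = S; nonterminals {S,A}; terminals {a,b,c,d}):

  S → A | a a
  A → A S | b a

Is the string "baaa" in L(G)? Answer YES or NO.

CNF form of G:
  S -> A S | T0 T1 | T1 T1
  A -> A S | T0 T1
  T0 -> b
  T1 -> a

CYK fill:
  T[0,0] 'b' = {T0}  orig:{}
  T[1,1] 'a' = {T1}  orig:{}
  T[2,2] 'a' = {T1}  orig:{}
  T[3,3] 'a' = {T1}  orig:{}
  T[0,1] 'ba' = {A,S}
  T[1,2] 'aa' = {S}
  T[2,3] 'aa' = {S}
  T[0,2] 'baa' = ∅
  T[1,3] 'aaa' = ∅
  T[0,3] 'baaa' = {A,S}

S ∈ T[0,3] ⇒ YES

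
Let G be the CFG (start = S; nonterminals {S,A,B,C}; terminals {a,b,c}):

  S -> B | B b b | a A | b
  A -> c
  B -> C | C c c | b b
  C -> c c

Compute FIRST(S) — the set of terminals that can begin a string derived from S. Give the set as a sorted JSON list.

FIRST iteration:
iter 1:
  A via A→c: +{c}
  B via B→b b: +{b}
  C via C→c c: +{c}
  S via S→B: +{b}
  S via S→a A: +{a}
  S: {a,b}  A: {c}  B: {b}  C: {c}
iter 2:
  B via B→C: +{c}
  S via S→B: +{c}
  S: {a,b,c}  A: {c}  B: {b,c}  C: {c}
iter 3: (stable)
  S: {a,b,c}  A: {c}  B: {b,c}  C: {c}

FIRST(S) = ["a", "b", "c"]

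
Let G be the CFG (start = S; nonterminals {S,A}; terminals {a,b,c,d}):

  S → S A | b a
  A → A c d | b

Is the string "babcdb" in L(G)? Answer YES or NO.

CNF form of G:
  S -> S A | T2 T3
  A -> A X4 | b
  T0 -> c
  T1 -> d
  T2 -> b
  T3 -> a
  X4 -> T0 T1

Fill CYK table bottom-up:
  cell(0,0) b: {A,T2}  orig:{A}
  cell(1,1) a: {T3}  orig:{}
  cell(2,2) b: {A,T2}  orig:{A}
  cell(3,3) c: {T0}  orig:{}
  cell(4,4) d: {T1}  orig:{}
  cell(5,5) b: {A,T2}  orig:{A}
  cell(0,1) ba: {S}
  cell(1,2) ab: ∅
  cell(2,3) bc: ∅
  cell(3,4) cd: {X4}  orig:{}
  cell(4,5) db: ∅
  cell(0,2) bab: {S}
  cell(1,3) abc: ∅
  cell(2,4) bcd: {A}
  cell(3,5) cdb: ∅
  cell(0,3) babc: ∅
  cell(1,4) abcd: ∅
  cell(2,5) bcdb: ∅
  cell(0,4) babcd: {S}
  cell(1,5) abcdb: ∅
  cell(0,5) babcdb: {S}

S ∈ T[0,5] ⇒ YES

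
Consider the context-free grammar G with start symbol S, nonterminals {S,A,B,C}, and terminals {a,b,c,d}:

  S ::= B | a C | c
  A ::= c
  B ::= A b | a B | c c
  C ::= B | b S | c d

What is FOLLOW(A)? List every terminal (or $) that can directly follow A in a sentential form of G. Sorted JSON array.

Compute FIRST by fixpoint:
iter 1:
  A via A→c: +{c}
  B via B→A b: +{c}
  B via B→a B: +{a}
  C via C→B: +{a,c}
  C via C→b S: +{b}
  S via S→B: +{a,c}
  S: {a,c}  A: {c}  B: {a,c}  C: {a,b,c}
iter 2: (stable)
  S: {a,c}  A: {c}  B: {a,c}  C: {a,b,c}

Compute FOLLOW by fixpoint:
seed FOLLOW(S) with $
round 1:
  B→A b: FOLLOW(A) ⊇ FIRST(b) = {b}; new: +{b}
  S→B: FOLLOW(B) ⊇ FOLLOW(S) ⊇ {$}; new: +{$}
  S→a C: FOLLOW(C) ⊇ FOLLOW(S) ⊇ {$}; new: +{$}
  FOLLOW(S)={$}  FOLLOW(A)={b}  FOLLOW(B)={$}  FOLLOW(C)={$}
round 2: (no change)
  FOLLOW(S)={$}  FOLLOW(A)={b}  FOLLOW(B)={$}  FOLLOW(C)={$}

FOLLOW(A) = ["b"]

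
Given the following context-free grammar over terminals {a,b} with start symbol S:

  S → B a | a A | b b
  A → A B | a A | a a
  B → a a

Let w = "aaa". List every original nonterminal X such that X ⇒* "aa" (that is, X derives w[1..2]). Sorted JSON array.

Convert to CNF:
  S -> B T0 | T0 A | T1 T1
  A -> A B | T0 A | T0 T0
  B -> T0 T0
  T0 -> a
  T1 -> b

CYK table (by increasing span), restricted to cells inside w[1..2]:
  cell(1,1) a: {T0}  orig:{}
  cell(2,2) a: {T0}  orig:{}
  cell(1,2) aa: {A,B}

Original NTs in T[1,2] deriving "aa": ["A", "B"]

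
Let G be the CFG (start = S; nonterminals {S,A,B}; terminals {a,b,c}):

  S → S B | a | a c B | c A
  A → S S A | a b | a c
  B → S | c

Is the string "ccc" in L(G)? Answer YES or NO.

Convert to CNF:
  S -> S B | T0 X5 | T2 A | a
  A -> S X3 | T0 T1 | T0 T2
  B -> S B | T0 X4 | T2 A | a | c
  T0 -> a
  T1 -> b
  T2 -> c
  X3 -> S A
  X4 -> T2 B
  X5 -> T2 B

Fill CYK table bottom-up:
  cell(0,0) c: {B,T2}  orig:{B}
  cell(1,1) c: {B,T2}  orig:{B}
  cell(2,2) c: {B,T2}  orig:{B}
  cell(0,1) cc: {X4,X5}  orig:{}
  cell(1,2) cc: {X4,X5}  orig:{}
  cell(0,2) ccc: ∅

S ∉ T[0,2] ⇒ NO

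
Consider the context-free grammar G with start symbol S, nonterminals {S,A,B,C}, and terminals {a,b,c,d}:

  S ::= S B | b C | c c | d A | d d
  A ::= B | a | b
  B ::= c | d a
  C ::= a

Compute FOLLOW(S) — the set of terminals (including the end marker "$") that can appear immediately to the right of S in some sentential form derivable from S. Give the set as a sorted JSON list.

FIRST iteration:
round 1:
  A via A→a: +{a}
  A via A→b: +{b}
  B via B→c: +{c}
  B via B→d a: +{d}
  C via C→a: +{a}
  S via S→b C: +{b}
  S via S→c c: +{c}
  S via S→d A: +{d}
  S: {b,c,d}  A: {a,b}  B: {c,d}  C: {a}
round 2:
  A via A→B: +{c,d}
  S: {b,c,d}  A: {a,b,c,d}  B: {c,d}  C: {a}
round 3: done
  S: {b,c,d}  A: {a,b,c,d}  B: {c,d}  C: {a}

FOLLOW iteration:
initialize: $ ∈ FOLLOW(S)
iter 1:
  S→S B: FOLLOW(S) ⊇ FIRST(B) = {c,d}; new: +{c,d}
  S→S B: FOLLOW(B) ⊇ FOLLOW(S) ⊇ {$,c,d}; new: +{$,c,d}
  S→b C: FOLLOW(C) ⊇ FOLLOW(S) ⊇ {$,c,d}; new: +{$,c,d}
  S→d A: FOLLOW(A) ⊇ FOLLOW(S) ⊇ {$,c,d}; new: +{$,c,d}
  S: {$,c,d}  A: {$,c,d}  B: {$,c,d}  C: {$,c,d}
iter 2: — fixpoint
  S: {$,c,d}  A: {$,c,d}  B: {$,c,d}  C: {$,c,d}

FOLLOW(S) = ["$", "c", "d"]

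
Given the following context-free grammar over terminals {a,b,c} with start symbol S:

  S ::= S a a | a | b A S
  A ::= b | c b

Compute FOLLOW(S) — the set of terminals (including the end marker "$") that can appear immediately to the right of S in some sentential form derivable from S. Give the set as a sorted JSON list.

Compute FIRST by fixpoint:
round 1:
  A via A→b: +{b}
  A via A→c b: +{c}
  S via S→a: +{a}
  S via S→b A S: +{b}
  S: {a,b}  A: {b,c}
round 2: done
  S: {a,b}  A: {b,c}

FOLLOW sets:
seed FOLLOW(S) with $
pass 1:
  S→S a a: FOLLOW(S) ⊇ FIRST(a) = {a}; new: +{a}
  S→b A S: FOLLOW(A) ⊇ FIRST(S) = {a,b}; new: +{a,b}
  FOLLOW[S]={$,a}  FOLLOW[A]={a,b}
pass 2: (stable)
  FOLLOW[S]={$,a}  FOLLOW[A]={a,b}

FOLLOW(S) = ["$", "a"]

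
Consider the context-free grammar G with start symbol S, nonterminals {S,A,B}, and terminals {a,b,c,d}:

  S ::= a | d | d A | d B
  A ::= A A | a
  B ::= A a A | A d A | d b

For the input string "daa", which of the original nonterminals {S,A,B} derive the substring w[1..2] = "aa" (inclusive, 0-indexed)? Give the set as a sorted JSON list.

CNF form of G:
  S -> T1 A | T1 B | a | d
  A -> A A | a
  B -> A X3 | A X4 | T1 T2
  T0 -> a
  T1 -> d
  T2 -> b
  X3 -> T0 A
  X4 -> T1 A

Fill CYK table bottom-up, restricted to cells inside w[1..2]:
  cell(1,1) a: {A,S,T0}  orig:{A,S}
  cell(2,2) a: {A,S,T0}  orig:{A,S}
  cell(1,2) aa: {A,X3}  orig:{A}

Original NTs in T[1,2] deriving "aa": ["A"]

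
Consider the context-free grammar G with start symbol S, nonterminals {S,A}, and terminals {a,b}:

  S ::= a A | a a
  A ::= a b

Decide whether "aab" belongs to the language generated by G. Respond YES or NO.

CNF form of G:
  S -> T0 A | T0 T0
  A -> T0 T1
  T0 -> a
  T1 -> b

Fill CYK table bottom-up:
  T[0,0] 'a' = {T0}  orig:{}
  T[1,1] 'a' = {T0}  orig:{}
  T[2,2] 'b' = {T1}  orig:{}
  T[0,1] 'aa' = {S}
  T[1,2] 'ab' = {A}
  T[0,2] 'aab' = {S}

S ∈ T[0,2] ⇒ YES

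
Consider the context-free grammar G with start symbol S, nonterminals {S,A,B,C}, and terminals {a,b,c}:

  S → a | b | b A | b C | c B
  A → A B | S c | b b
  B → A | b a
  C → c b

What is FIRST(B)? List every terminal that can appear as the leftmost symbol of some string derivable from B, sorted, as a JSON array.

Compute FIRST by fixpoint:
pass 1:
  A via A→b b: +{b}
  B via B→A: +{b}
  C via C→c b: +{c}
  S via S→a: +{a}
  S via S→b: +{b}
  S via S→c B: +{c}
  FIRST(S)={a,b,c}  FIRST(A)={b}  FIRST(B)={b}  FIRST(C)={c}
pass 2:
  A via A→S c: +{a,c}
  B via B→A: +{a,c}
  FIRST(S)={a,b,c}  FIRST(A)={a,b,c}  FIRST(B)={a,b,c}  FIRST(C)={c}
pass 3: done
  FIRST(S)={a,b,c}  FIRST(A)={a,b,c}  FIRST(B)={a,b,c}  FIRST(C)={c}

FIRST(B) = ["a", "b", "c"]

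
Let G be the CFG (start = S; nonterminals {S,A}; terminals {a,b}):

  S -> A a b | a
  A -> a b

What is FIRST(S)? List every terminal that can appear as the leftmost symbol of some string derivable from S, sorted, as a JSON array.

FIRST iteration:
pass 1:
  A via A→a b: +{a}
  S via S→A a b: +{a}
  FIRST[S]={a}  FIRST[A]={a}
pass 2: — fixpoint
  FIRST[S]={a}  FIRST[A]={a}

FIRST(S) = ["a"]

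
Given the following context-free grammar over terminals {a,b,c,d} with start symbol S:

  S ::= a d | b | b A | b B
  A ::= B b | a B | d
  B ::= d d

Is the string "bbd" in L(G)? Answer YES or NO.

CNF form of G:
  S -> T0 A | T0 B | T1 T2 | b
  A -> B T0 | T1 B | d
  B -> T2 T2
  T0 -> b
  T1 -> a
  T2 -> d

CYK table (by increasing span):
  [0..0]={S,T0}  "b"  orig:{S}
  [1..1]={S,T0}  "b"  orig:{S}
  [2..2]={A,T2}  "d"  orig:{A}
  [0..1]=∅  "bb"
  [1..2]={S}  "bd"
  [0..2]=∅  "bbd"

S ∉ T[0,2] ⇒ NO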